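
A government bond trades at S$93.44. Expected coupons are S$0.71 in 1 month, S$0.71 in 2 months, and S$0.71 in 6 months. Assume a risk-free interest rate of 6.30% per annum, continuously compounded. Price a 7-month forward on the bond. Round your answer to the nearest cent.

PV(coupons) I = 0.71·e^(−0.0630·1/12) + 0.71·e^(−0.0630·2/12) + 0.71·e^(−0.0630·6/12)
I = 0.7063 + 0.7026 + 0.6880 = 2.0969
F = (S − I)·e^(rT) = (93.44 − 2.0969) · e^(0.0630·7/12)
= 91.3431 · e^0.036750 = 91.3431 × 1.037434 = S$94.76

S$94.76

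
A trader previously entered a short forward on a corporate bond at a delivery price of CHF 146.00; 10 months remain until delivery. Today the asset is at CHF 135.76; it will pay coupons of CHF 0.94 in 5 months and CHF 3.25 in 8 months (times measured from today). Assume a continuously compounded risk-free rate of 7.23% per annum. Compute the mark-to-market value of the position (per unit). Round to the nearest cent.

PV(remaining coupons) I = 0.94·e^(−0.0723·5/12) + 3.25·e^(−0.0723·8/12) = 4.0092
Current forward F = (S − I)·e^(rT) = (135.76 − 4.0092)·e^(0.0723·10/12) = 131.7508 × 1.062102 = 139.9328
Value (long) = (F − K)·e^(−rT) = (139.9328 − 146.00) × 0.941529 = -5.7124
Short position value = −(long value) = CHF 5.71

CHF 5.71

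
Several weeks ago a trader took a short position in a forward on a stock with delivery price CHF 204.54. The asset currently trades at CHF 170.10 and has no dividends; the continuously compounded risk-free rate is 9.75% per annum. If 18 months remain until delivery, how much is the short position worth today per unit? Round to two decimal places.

Current fair forward for the remaining 18 months: F = S·e^(r·T), r = 0.0975
F = 170.10 · e^(0.0975 × 18/12) = 170.10 × 1.157486 = 196.8884
Value of long forward = (F − K)·e^(−rT) = (196.8884 − 204.54) · e^(−0.0975·18/12)
= -7.6516 × 0.863942 = -6.61
Short position value = −(long value) = CHF 6.61

CHF 6.61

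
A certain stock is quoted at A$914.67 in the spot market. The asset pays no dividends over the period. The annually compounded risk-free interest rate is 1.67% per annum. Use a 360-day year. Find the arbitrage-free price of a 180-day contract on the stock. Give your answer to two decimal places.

A$922.28

F = S · (1+r)^T
= 914.67 × 1.008315
F = A$922.28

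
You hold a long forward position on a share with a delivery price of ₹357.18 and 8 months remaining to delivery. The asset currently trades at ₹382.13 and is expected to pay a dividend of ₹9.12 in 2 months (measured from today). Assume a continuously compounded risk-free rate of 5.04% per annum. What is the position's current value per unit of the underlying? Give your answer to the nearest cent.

₹27.71

PV(remaining dividends) I = 9.12·e^(−0.0504·2/12) = 9.0437
Current forward F = (S − I)·e^(rT) = (382.13 − 9.0437)·e^(0.0504·8/12) = 373.0863 × 1.034171 = 385.8350
Value (long) = (F − K)·e^(−rT) = (385.8350 − 357.18) × 0.966958 = 27.7082
Value = ₹27.71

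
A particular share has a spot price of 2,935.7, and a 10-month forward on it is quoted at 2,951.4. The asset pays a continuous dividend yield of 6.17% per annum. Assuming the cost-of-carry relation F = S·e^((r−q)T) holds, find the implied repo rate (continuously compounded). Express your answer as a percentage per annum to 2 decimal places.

From F = S·e^((r−q)T): (r − q) = ln(F/S)/T
ln(2951.4/2935.7) = ln(1.005348) = 0.005334
(r − q) = 0.005334 / (10/12) = 0.006401
r = ln(F/S)/T + q = 0.006401 + 0.0617 = 0.068101
r = 6.81%

6.81%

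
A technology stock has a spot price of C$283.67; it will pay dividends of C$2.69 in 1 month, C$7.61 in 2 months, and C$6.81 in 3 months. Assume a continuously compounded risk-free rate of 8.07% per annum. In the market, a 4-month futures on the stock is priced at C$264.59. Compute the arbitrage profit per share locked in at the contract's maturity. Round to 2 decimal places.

PV(dividends) I = 2.69·e^(−0.0807·1/12) + 7.61·e^(−0.0807·2/12) + 6.81·e^(−0.0807·3/12) = 16.8543
Fair futures F* = (S − I)·e^(rT) = (283.67 − 16.8543)·e^0.026900 = 266.8157 × 1.027265 = 274.0904
Market C$264.59 < fair 274.0904: forward underpriced → reverse cash-and-carry (short the stock, invest proceeds at r, pay the dividends, go long the forward).
Profit at T = |F_mkt − F*| = |264.59 − 274.0904| = C$9.50 per share

C$9.50 per share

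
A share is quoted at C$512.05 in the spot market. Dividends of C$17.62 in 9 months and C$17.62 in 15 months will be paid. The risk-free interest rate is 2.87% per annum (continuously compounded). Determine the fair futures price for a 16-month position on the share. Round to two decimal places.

PV(dividends) I = 17.62·e^(−0.0287·9/12) + 17.62·e^(−0.0287·15/12)
I = 17.2448 + 16.9991 = 34.2439
F = (S − I)·e^(rT) = (512.05 − 34.2439) · e^(0.0287·16/12)
= 477.8061 · e^0.038267 = 477.8061 × 1.039009 = C$496.44

C$496.44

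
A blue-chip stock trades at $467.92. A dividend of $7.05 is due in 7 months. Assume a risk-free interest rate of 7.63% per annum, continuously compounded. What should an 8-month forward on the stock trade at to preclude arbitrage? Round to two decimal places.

PV(dividends) I = 7.05·e^(−0.0763·7/12)
I = 6.7431
F = (S − I)·e^(rT) = (467.92 − 6.7431) · e^(0.0763·8/12)
= 461.1769 · e^0.050867 = 461.1769 × 1.052183 = $485.24

$485.24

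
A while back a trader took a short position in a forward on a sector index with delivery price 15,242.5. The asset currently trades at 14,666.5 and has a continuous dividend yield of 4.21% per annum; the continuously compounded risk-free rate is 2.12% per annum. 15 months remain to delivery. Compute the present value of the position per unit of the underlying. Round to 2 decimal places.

Current fair forward for the remaining 15 months: F = S·e^((r − q)·T), (r − q) = 0.0212 − 0.0421 = -0.0209
F = 14666.5 · e^(-0.0209 × 15/12) = 14666.5 × 0.97421331 = 14288.2995
Value of long forward = (F − K)·e^(−rT) = (14288.2995 − 15242.5) · e^(−0.0212·15/12)
= -954.2005 × 0.97384804 = -929.25
Short position value = −(long value) = 929.25

929.25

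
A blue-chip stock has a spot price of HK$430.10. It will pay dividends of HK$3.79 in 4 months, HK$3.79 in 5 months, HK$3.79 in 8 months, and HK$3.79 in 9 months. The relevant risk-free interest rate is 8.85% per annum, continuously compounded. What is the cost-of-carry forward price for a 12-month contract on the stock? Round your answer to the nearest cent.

PV(dividends) I = 3.79·e^(−0.0885·4/12) + 3.79·e^(−0.0885·5/12) + 3.79·e^(−0.0885·8/12) + 3.79·e^(−0.0885·9/12)
I = 3.6798 + 3.6528 + 3.5729 + 3.5466 = 14.4521
F = (S − I)·e^(rT) = (430.10 − 14.4521) · e^(0.0885·12/12)
= 415.6479 · e^0.088500 = 415.6479 × 1.092534 = HK$454.11

HK$454.11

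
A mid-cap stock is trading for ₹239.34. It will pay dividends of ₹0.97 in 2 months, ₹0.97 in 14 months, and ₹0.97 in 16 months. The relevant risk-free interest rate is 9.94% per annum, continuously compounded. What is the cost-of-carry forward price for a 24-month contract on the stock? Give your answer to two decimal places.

₹288.73

PV(dividends) I = 0.97·e^(−0.0994·2/12) + 0.97·e^(−0.0994·14/12) + 0.97·e^(−0.0994·16/12)
I = 0.9541 + 0.8638 + 0.8496 = 2.6675
F = (S − I)·e^(rT) = (239.34 − 2.6675) · e^(0.0994·24/12)
= 236.6725 · e^0.198800 = 236.6725 × 1.219938 = ₹288.73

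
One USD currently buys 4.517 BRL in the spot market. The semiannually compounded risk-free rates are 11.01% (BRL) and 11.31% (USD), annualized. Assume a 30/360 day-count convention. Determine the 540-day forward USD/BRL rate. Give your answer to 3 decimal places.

By covered interest parity, F = S · (1+r_BRL/2)^(2T) / (1+r_USD/2)^(2T)
= 4.517 × 1.174408 / 1.179425 = 4.517 × 0.995746
F = 4.498 BRL per USD

4.498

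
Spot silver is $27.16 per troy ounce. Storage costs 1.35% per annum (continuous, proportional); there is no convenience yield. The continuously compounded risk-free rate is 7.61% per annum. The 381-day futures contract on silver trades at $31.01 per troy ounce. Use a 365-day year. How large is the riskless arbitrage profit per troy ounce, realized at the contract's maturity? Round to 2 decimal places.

$1.19 per troy ounce

Fair futures: F* = S·e^(carry·T), with carry = (r + u) = 0.0761 + 0.0135 = 0.0896
F* = 27.16 · e^(0.0896 × 381/365) = 27.16 · e^0.093528 = 27.16 × 1.098041 = $29.8228
Market $31.01 > fair $29.8228: forward overpriced → cash-and-carry (buy spot, short the forward).
At maturity, profit = |F_mkt − F*| = |31.01 − 29.8228| = $1.19 per troy ounce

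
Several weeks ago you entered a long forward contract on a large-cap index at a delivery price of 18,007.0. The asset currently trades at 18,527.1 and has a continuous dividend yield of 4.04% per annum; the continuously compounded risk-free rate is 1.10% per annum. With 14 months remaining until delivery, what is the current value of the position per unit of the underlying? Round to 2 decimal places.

Current fair forward for the remaining 14 months: F = S·e^((r − q)·T), (r − q) = 0.0110 − 0.0404 = -0.0294
F = 18527.1 · e^(-0.0294 × 14/12) = 18527.1 × 0.96628158 = 17902.3955
Value of long forward = (F − K)·e^(−rT) = (17902.3955 − 18007.0) · e^(−0.0110·14/12)
= -104.6045 × 0.98724866 = -103.27

-103.27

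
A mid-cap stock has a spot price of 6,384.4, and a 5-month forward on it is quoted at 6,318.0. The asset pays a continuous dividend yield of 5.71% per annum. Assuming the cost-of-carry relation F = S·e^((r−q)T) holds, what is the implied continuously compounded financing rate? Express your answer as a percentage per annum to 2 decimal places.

From F = S·e^((r−q)T): (r − q) = ln(F/S)/T
ln(6318.0/6384.4) = ln(0.989600) = -0.010454
(r − q) = -0.010454 / (5/12) = -0.025090
r = ln(F/S)/T + q = -0.025090 + 0.0571 = 0.032010
r = 3.20%

3.20%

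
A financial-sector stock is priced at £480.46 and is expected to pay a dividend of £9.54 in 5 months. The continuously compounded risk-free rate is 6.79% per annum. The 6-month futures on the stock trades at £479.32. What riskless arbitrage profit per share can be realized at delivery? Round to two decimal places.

PV(dividends) I = 9.54·e^(−0.0679·5/12) = 9.2739
Fair futures F* = (S − I)·e^(rT) = (480.46 − 9.2739)·e^0.033950 = 471.1861 × 1.034533 = 487.4576
Market £479.32 < fair 487.4576: forward underpriced → reverse cash-and-carry (short the stock, invest proceeds at r, pay the dividends, go long the forward).
Profit at T = |F_mkt − F*| = |479.32 − 487.4576| = £8.14 per share

£8.14 per share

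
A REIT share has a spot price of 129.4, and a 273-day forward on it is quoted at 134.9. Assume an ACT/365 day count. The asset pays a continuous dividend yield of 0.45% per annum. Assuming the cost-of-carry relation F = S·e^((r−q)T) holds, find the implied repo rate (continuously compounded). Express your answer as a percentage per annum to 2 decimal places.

6.02%

From F = S·e^((r−q)T): (r − q) = ln(F/S)/T
ln(134.9/129.4) = ln(1.042504) = 0.041626
(r − q) = 0.041626 / (273/365) = 0.055654
r = ln(F/S)/T + q = 0.055654 + 0.0045 = 0.060154
r = 6.02%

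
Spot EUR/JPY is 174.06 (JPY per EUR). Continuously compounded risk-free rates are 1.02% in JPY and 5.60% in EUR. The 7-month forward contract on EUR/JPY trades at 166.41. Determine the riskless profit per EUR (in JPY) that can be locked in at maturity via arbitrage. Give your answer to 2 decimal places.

3.06 per EUR (in JPY)

Fair forward: F* = S·e^(carry·T), with carry = (r_JPY − r_EUR) = 0.0102 − 0.0560 = -0.0458
F* = 174.06 · e^(-0.0458 × 7/12) = 174.06 · e^-0.026717 = 174.06 × 0.973637 = 169.4713
Market 166.41 < fair 169.4713: forward underpriced → reverse cash-and-carry (short spot, go long the forward).
At maturity, profit = |F_mkt − F*| = |166.41 − 169.4713| = 3.06 per EUR (in JPY)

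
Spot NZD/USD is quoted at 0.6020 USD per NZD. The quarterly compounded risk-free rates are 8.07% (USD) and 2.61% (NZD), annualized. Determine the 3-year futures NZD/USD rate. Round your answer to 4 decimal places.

By covered interest parity, F = S · (1+r_USD/4)^(4T) / (1+r_NZD/4)^(4T)
= 0.6020 × 1.270855 / 1.081172 = 0.6020 × 1.175442
F = 0.7076 USD per NZD

0.7076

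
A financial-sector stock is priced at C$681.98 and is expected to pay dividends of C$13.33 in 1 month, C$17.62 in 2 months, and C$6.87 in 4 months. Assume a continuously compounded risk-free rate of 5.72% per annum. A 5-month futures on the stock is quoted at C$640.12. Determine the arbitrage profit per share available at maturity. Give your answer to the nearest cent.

PV(dividends) I = 13.33·e^(−0.0572·1/12) + 17.62·e^(−0.0572·2/12) + 6.87·e^(−0.0572·4/12) = 37.4597
Fair futures F* = (S − I)·e^(rT) = (681.98 − 37.4597)·e^0.023833 = 644.5203 × 1.024119 = 660.0655
Market C$640.12 < fair 660.0655: forward underpriced → reverse cash-and-carry (short the stock, invest proceeds at r, pay the dividends, go long the forward).
Profit at T = |F_mkt − F*| = |640.12 − 660.0655| = C$19.95 per share

C$19.95 per share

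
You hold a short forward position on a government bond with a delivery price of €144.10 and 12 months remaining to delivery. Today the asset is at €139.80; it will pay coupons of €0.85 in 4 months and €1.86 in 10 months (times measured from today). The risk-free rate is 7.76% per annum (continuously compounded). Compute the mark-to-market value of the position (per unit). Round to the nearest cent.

PV(remaining coupons) I = 0.85·e^(−0.0776·4/12) + 1.86·e^(−0.0776·10/12) = 2.5718
Current forward F = (S − I)·e^(rT) = (139.80 − 2.5718)·e^(0.0776·12/12) = 137.2282 × 1.080690 = 148.3011
Value (long) = (F − K)·e^(−rT) = (148.3011 − 144.10) × 0.925334 = 3.8874
Short position value = −(long value) = -€3.89

-€3.89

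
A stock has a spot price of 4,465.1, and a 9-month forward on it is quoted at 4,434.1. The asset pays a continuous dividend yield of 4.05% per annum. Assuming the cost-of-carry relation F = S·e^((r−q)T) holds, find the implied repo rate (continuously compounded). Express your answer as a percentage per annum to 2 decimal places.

3.12%

From F = S·e^((r−q)T): (r − q) = ln(F/S)/T
ln(4434.1/4465.1) = ln(0.993057) = -0.006967
(r − q) = -0.006967 / (9/12) = -0.009289
r = ln(F/S)/T + q = -0.009289 + 0.0405 = 0.031211
r = 3.12%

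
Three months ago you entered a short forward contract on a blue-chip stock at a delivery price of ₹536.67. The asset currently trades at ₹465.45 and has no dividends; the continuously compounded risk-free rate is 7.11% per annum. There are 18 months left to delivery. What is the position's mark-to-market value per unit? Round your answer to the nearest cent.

Current fair forward for the remaining 18 months: F = S·e^(r·T), r = 0.0711
F = 465.45 · e^(0.0711 × 18/12) = 465.45 × 1.112545 = 517.8341
Value of long forward = (F − K)·e^(−rT) = (517.8341 − 536.67) · e^(−0.0711·18/12)
= -18.8359 × 0.898840 = -16.93
Short position value = −(long value) = ₹16.93

₹16.93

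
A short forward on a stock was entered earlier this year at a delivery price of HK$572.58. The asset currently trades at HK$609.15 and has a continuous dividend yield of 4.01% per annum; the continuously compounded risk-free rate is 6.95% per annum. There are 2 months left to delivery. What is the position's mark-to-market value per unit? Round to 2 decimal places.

Current fair forward for the remaining 2 months: F = S·e^((r − q)·T), (r − q) = 0.0695 − 0.0401 = 0.0294
F = 609.15 · e^(0.0294 × 2/12) = 609.15 × 1.004912 = 612.1421
Value of long forward = (F − K)·e^(−rT) = (612.1421 − 572.58) · e^(−0.0695·2/12)
= 39.5621 × 0.988483 = 39.11
Short position value = −(long value) = -HK$39.11

-HK$39.11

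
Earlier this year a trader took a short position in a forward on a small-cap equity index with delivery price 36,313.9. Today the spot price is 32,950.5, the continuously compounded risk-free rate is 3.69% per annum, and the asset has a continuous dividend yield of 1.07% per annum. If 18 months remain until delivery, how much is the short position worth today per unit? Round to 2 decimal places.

Current fair forward for the remaining 18 months: F = S·e^((r − q)·T), (r − q) = 0.0369 − 0.0107 = 0.0262
F = 32950.5 · e^(0.0262 × 18/12) = 32950.5 × 1.04008246 = 34271.2371
Value of long forward = (F − K)·e^(−rT) = (34271.2371 − 36313.9) · e^(−0.0369·18/12)
= -2042.6629 × 0.94615394 = -1932.67
Short position value = −(long value) = 1932.67

1932.67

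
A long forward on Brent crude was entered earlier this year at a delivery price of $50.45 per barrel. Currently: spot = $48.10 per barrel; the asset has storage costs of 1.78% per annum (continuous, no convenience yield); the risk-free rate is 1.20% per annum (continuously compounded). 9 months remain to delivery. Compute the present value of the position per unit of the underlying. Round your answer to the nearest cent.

Current fair forward for the remaining 9 months: F = S·e^((r + u)·T), (r + u) = 0.0120 + 0.0178 = 0.0298
F = 48.10 · e^(0.0298 × 9/12) = 48.10 × 1.022602 = 49.1872
Value of long forward = (F − K)·e^(−rT) = (49.1872 − 50.45) · e^(−0.0120·9/12)
= -1.2628 × 0.991040 = -1.25

-$1.25 per barrel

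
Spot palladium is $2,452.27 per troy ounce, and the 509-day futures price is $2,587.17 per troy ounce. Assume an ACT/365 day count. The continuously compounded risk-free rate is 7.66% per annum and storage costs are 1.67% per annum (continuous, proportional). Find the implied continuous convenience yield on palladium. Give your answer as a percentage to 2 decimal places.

5.49%

F = S·e^((r+u−y)T) ⇒ (r+u−y) = ln(F/S)/T
ln(2587.17/2452.27) = 0.053550; /T ⇒ 0.038400
y = r + u − ln(F/S)/T = 0.0766 + 0.0167 − 0.038400 = 0.054900
y = 5.49%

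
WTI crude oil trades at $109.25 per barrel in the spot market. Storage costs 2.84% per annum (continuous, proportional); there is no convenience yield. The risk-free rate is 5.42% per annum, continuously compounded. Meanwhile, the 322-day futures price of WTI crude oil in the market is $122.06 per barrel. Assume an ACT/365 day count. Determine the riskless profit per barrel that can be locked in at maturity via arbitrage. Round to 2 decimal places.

Fair futures: F* = S·e^(carry·T), with carry = (r + u) = 0.0542 + 0.0284 = 0.0826
F* = 109.25 · e^(0.0826 × 322/365) = 109.25 · e^0.072869 = 109.25 × 1.075590 = $117.5082
Market $122.06 > fair $117.5082: forward overpriced → cash-and-carry (buy spot, short the forward).
At maturity, profit = |F_mkt − F*| = |122.06 − 117.5082| = $4.55 per barrel

$4.55 per barrel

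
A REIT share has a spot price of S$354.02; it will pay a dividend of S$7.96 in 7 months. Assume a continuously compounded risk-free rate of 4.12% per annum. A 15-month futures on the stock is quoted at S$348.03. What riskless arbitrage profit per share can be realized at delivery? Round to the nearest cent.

S$16.52 per share

PV(dividends) I = 7.96·e^(−0.0412·7/12) = 7.7710
Fair futures F* = (S − I)·e^(rT) = (354.02 − 7.7710)·e^0.051500 = 346.2490 × 1.052849 = 364.5479
Market S$348.03 < fair 364.5479: forward underpriced → reverse cash-and-carry (short the stock, invest proceeds at r, pay the dividends, go long the forward).
Profit at T = |F_mkt − F*| = |348.03 − 364.5479| = S$16.52 per share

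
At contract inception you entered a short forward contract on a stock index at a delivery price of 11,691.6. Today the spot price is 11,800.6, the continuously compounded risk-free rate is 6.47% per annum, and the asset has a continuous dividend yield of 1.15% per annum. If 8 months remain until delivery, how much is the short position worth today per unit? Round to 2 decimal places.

Current fair forward for the remaining 8 months: F = S·e^((r − q)·T), (r − q) = 0.0647 − 0.0115 = 0.0532
F = 11800.6 · e^(0.0532 × 8/12) = 11800.6 × 1.03610311 = 12226.6384
Value of long forward = (F − K)·e^(−rT) = (12226.6384 − 11691.6) · e^(−0.0647·8/12)
= 535.0384 × 0.95778368 = 512.45
Short position value = −(long value) = -512.45

-512.45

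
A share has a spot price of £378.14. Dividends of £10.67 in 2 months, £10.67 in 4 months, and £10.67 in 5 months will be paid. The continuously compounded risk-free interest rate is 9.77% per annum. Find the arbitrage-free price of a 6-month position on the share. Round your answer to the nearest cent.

PV(dividends) I = 10.67·e^(−0.0977·2/12) + 10.67·e^(−0.0977·4/12) + 10.67·e^(−0.0977·5/12)
I = 10.4977 + 10.3281 + 10.2444 = 31.0702
F = (S − I)·e^(rT) = (378.14 − 31.0702) · e^(0.0977·6/12)
= 347.0698 · e^0.048850 = 347.0698 × 1.050063 = £364.45

£364.45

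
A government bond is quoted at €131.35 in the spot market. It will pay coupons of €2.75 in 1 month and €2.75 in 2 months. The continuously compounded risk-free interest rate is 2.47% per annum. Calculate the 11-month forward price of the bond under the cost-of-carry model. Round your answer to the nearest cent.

PV(coupons) I = 2.75·e^(−0.0247·1/12) + 2.75·e^(−0.0247·2/12)
I = 2.7443 + 2.7387 = 5.4830
F = (S − I)·e^(rT) = (131.35 − 5.4830) · e^(0.0247·11/12)
= 125.8670 · e^0.022642 = 125.8670 × 1.022900 = €128.75

€128.75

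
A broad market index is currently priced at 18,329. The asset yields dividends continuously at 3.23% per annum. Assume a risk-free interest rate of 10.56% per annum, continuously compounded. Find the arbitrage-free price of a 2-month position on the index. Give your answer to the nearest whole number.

18,554

F = S·e^((r − q)T) = 18329 · e^((0.1056 − 0.0323) × 2/12)
= 18329 · e^0.012217 = 18329 × 1.012292
F = 18,554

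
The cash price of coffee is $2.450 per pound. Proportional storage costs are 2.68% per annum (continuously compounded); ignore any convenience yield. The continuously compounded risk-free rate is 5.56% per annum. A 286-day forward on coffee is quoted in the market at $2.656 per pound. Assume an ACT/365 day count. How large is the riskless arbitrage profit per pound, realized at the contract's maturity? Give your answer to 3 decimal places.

$0.043 per pound

Fair forward: F* = S·e^(carry·T), with carry = (r + u) = 0.0556 + 0.0268 = 0.0824
F* = 2.450 · e^(0.0824 × 286/365) = 2.450 · e^0.064565 = 2.450 × 1.066695 = $2.6134
Market $2.656 > fair $2.6134: forward overpriced → cash-and-carry (buy spot, short the forward).
At maturity, profit = |F_mkt − F*| = |2.656 − 2.6134| = $0.043 per pound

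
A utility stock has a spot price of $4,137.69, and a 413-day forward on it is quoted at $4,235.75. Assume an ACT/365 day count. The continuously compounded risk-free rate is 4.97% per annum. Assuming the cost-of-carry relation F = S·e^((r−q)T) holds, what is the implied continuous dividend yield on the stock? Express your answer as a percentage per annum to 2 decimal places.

2.90%

From F = S·e^((r−q)T): (r − q) = ln(F/S)/T
ln(4235.75/4137.69) = ln(1.023699) = 0.023423
(r − q) = 0.023423 / (413/365) = 0.020701
q = r − ln(F/S)/T = 0.0497 − 0.020701 = 0.028999
q = 2.90%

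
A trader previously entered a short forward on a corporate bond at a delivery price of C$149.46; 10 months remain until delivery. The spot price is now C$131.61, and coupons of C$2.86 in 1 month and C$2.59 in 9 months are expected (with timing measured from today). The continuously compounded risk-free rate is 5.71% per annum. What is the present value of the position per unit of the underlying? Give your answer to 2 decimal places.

C$16.23

PV(remaining coupons) I = 2.86·e^(−0.0571·1/12) + 2.59·e^(−0.0571·9/12) = 5.3278
Current forward F = (S − I)·e^(rT) = (131.61 − 5.3278)·e^(0.0571·10/12) = 126.2822 × 1.048734 = 132.4364
Value (long) = (F − K)·e^(−rT) = (132.4364 − 149.46) × 0.953531 = -16.2325
Short position value = −(long value) = C$16.23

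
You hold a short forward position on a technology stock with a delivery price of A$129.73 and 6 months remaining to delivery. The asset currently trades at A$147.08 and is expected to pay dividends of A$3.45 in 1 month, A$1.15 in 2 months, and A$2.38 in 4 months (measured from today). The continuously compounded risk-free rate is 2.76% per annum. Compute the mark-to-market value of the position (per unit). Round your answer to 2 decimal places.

-A$12.18

PV(remaining dividends) I = 3.45·e^(−0.0276·1/12) + 1.15·e^(−0.0276·2/12) + 2.38·e^(−0.0276·4/12) = 6.9450
Current forward F = (S − I)·e^(rT) = (147.08 − 6.9450)·e^(0.0276·6/12) = 140.1350 × 1.013896 = 142.0823
Value (long) = (F − K)·e^(−rT) = (142.0823 − 129.73) × 0.986295 = 12.1830
Short position value = −(long value) = -A$12.18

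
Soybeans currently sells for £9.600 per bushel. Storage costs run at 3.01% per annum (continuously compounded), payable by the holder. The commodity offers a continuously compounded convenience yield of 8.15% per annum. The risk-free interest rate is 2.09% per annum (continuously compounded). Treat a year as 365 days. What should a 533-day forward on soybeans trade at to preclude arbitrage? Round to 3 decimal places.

Net carry = r + u − y = 0.0209 + 0.0301 − 0.0815 = -0.0305
F = S·e^((r+u−y)T) = 9.600 · e^(-0.0305 × 533/365) = 9.600 · e^-0.044538
= 9.600 × 0.956439 = £9.182 per bushel

£9.182 per bushel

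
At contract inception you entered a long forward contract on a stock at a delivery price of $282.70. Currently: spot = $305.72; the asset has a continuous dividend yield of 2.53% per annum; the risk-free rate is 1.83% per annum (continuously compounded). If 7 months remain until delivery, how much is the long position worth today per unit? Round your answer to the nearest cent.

Current fair forward for the remaining 7 months: F = S·e^((r − q)·T), (r − q) = 0.0183 − 0.0253 = -0.0070
F = 305.72 · e^(-0.0070 × 7/12) = 305.72 × 0.995925 = 304.4742
Value of long forward = (F − K)·e^(−rT) = (304.4742 − 282.70) · e^(−0.0183·7/12)
= 21.7742 × 0.989382 = 21.54

$21.54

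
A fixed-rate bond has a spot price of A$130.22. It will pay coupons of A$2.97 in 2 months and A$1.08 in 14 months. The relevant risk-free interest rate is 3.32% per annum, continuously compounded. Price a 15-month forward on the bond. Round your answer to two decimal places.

A$131.58

PV(coupons) I = 2.97·e^(−0.0332·2/12) + 1.08·e^(−0.0332·14/12)
I = 2.9536 + 1.0390 = 3.9926
F = (S − I)·e^(rT) = (130.22 − 3.9926) · e^(0.0332·15/12)
= 126.2274 · e^0.041500 = 126.2274 × 1.042373 = A$131.58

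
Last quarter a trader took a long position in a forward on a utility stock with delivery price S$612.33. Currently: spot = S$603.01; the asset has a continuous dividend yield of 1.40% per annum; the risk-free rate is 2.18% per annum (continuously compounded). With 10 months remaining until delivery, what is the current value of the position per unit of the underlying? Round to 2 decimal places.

Current fair forward for the remaining 10 months: F = S·e^((r − q)·T), (r − q) = 0.0218 − 0.0140 = 0.0078
F = 603.01 · e^(0.0078 × 10/12) = 603.01 × 1.006521 = 606.9422
Value of long forward = (F − K)·e^(−rT) = (606.9422 − 612.33) · e^(−0.0218·10/12)
= -5.3878 × 0.981997 = -5.29

-S$5.29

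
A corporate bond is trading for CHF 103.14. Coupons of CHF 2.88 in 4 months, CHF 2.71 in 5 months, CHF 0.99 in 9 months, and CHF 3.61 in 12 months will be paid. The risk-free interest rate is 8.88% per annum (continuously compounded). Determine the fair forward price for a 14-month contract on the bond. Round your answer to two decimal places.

CHF 103.71

PV(coupons) I = 2.88·e^(−0.0888·4/12) + 2.71·e^(−0.0888·5/12) + 0.99·e^(−0.0888·9/12) + 3.61·e^(−0.0888·12/12)
I = 2.7960 + 2.6116 + 0.9262 + 3.3033 = 9.6371
F = (S − I)·e^(rT) = (103.14 − 9.6371) · e^(0.0888·14/12)
= 93.5029 · e^0.103600 = 93.5029 × 1.109157 = CHF 103.71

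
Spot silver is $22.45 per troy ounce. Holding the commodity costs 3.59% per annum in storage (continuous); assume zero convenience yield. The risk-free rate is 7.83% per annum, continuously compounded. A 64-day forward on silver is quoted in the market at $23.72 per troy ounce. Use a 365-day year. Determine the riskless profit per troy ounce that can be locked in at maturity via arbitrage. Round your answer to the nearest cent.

$0.82 per troy ounce

Fair forward: F* = S·e^(carry·T), with carry = (r + u) = 0.0783 + 0.0359 = 0.1142
F* = 22.45 · e^(0.1142 × 64/365) = 22.45 · e^0.020024 = 22.45 × 1.020226 = $22.9041
Market $23.72 > fair $22.9041: forward overpriced → cash-and-carry (buy spot, short the forward).
At maturity, profit = |F_mkt − F*| = |23.72 − 22.9041| = $0.82 per troy ounce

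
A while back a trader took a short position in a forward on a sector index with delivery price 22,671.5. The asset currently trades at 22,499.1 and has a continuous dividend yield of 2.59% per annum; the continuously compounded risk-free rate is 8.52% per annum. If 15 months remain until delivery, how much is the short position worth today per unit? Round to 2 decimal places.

-1401.24

Current fair forward for the remaining 15 months: F = S·e^((r − q)·T), (r − q) = 0.0852 − 0.0259 = 0.0593
F = 22499.1 · e^(0.0593 × 15/12) = 22499.1 × 1.07694141 = 24230.2125
Value of long forward = (F − K)·e^(−rT) = (24230.2125 − 22671.5) · e^(−0.0852·15/12)
= 1558.7125 × 0.89897505 = 1401.24
Short position value = −(long value) = -1401.24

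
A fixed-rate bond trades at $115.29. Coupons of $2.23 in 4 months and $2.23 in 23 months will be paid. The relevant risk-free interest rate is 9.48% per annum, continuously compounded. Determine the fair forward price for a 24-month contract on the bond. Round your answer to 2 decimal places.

PV(coupons) I = 2.23·e^(−0.0948·4/12) + 2.23·e^(−0.0948·23/12)
I = 2.1606 + 1.8595 = 4.0201
F = (S − I)·e^(rT) = (115.29 − 4.0201) · e^(0.0948·24/12)
= 111.2699 · e^0.189600 = 111.2699 × 1.208766 = $134.50

$134.50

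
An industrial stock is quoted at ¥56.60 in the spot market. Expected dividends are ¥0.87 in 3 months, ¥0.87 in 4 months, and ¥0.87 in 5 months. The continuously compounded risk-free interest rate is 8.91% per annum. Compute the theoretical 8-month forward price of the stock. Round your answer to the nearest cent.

¥57.38

PV(dividends) I = 0.87·e^(−0.0891·3/12) + 0.87·e^(−0.0891·4/12) + 0.87·e^(−0.0891·5/12)
I = 0.8508 + 0.8445 + 0.8383 = 2.5336
F = (S − I)·e^(rT) = (56.60 − 2.5336) · e^(0.0891·8/12)
= 54.0664 · e^0.059400 = 54.0664 × 1.061200 = ¥57.38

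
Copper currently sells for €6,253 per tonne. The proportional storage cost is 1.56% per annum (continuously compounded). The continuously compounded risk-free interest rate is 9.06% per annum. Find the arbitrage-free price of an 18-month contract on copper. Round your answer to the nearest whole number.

€7,333 per tonne

Net carry = r + u − y = 0.0906 + 0.0156 − 0.0000 = 0.1062
F = S·e^((r+u−y)T) = 6253 · e^(0.1062 × 18/12) = 6253 · e^0.159300
= 6253 × 1.172690 = €7,333 per tonne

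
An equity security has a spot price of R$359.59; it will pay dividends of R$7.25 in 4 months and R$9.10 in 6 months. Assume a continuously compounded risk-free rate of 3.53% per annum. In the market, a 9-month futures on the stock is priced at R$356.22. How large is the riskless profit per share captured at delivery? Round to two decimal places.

PV(dividends) I = 7.25·e^(−0.0353·4/12) + 9.10·e^(−0.0353·6/12) = 16.1060
Fair futures F* = (S − I)·e^(rT) = (359.59 − 16.1060)·e^0.026475 = 343.4840 × 1.026829 = 352.6993
Market R$356.22 > fair 352.6993: forward overpriced → cash-and-carry (borrow at r, buy the stock and collect the dividends, short the forward).
Profit at T = |F_mkt − F*| = |356.22 − 352.6993| = R$3.52 per share

R$3.52 per share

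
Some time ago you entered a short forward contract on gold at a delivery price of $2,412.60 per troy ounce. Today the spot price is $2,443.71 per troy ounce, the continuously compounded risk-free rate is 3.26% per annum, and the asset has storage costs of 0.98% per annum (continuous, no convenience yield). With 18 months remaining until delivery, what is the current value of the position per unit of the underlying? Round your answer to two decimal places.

-$182.44 per troy ounce

Current fair forward for the remaining 18 months: F = S·e^((r + u)·T), (r + u) = 0.0326 + 0.0098 = 0.0424
F = 2443.71 · e^(0.0424 × 18/12) = 2443.71 × 1.06566605 = 2604.1788
Value of long forward = (F − K)·e^(−rT) = (2604.1788 − 2412.60) · e^(−0.0326·18/12)
= 191.5788 × 0.95227635 = 182.44
Short position value = −(long value) = -$182.44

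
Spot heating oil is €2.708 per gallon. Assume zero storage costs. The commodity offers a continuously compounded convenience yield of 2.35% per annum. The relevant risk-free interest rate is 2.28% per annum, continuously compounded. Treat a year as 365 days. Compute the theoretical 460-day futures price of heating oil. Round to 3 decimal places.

Net carry = r + u − y = 0.0228 + 0.0000 − 0.0235 = -0.0007
F = S·e^((r+u−y)T) = 2.708 · e^(-0.0007 × 460/365) = 2.708 · e^-0.000882
= 2.708 × 0.999118 = €2.706 per gallon

€2.706 per gallon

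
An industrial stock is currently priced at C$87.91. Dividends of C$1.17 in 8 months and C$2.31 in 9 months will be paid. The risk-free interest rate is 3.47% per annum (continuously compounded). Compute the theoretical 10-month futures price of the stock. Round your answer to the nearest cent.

C$87.00

PV(dividends) I = 1.17·e^(−0.0347·8/12) + 2.31·e^(−0.0347·9/12)
I = 1.1432 + 2.2507 = 3.3939
F = (S − I)·e^(rT) = (87.91 − 3.3939) · e^(0.0347·10/12)
= 84.5161 · e^0.028917 = 84.5161 × 1.029339 = C$87.00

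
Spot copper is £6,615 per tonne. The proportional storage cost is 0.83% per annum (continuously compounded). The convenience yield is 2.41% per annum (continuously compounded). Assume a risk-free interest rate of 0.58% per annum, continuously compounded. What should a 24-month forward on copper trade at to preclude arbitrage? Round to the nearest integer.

£6,484 per tonne

Net carry = r + u − y = 0.0058 + 0.0083 − 0.0241 = -0.0100
F = S·e^((r+u−y)T) = 6615 · e^(-0.0100 × 24/12) = 6615 · e^-0.020000
= 6615 × 0.980199 = £6,484 per tonne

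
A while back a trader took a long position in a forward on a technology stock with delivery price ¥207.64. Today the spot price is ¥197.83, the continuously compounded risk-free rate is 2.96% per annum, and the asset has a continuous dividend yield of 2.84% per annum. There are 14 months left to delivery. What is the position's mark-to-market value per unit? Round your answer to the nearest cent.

-¥9.21

Current fair forward for the remaining 14 months: F = S·e^((r − q)·T), (r − q) = 0.0296 − 0.0284 = 0.0012
F = 197.83 · e^(0.0012 × 14/12) = 197.83 × 1.001401 = 198.1072
Value of long forward = (F − K)·e^(−rT) = (198.1072 − 207.64) · e^(−0.0296·14/12)
= -9.5328 × 0.966056 = -9.21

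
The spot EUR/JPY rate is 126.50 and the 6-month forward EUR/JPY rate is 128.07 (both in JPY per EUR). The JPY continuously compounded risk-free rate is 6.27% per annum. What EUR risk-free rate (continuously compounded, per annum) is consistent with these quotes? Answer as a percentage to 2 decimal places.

F = S·e^((r_JPY − r_EUR)T) ⇒ r_EUR = r_JPY − ln(F/S)/T
ln(128.07/126.50) = 0.012335; /(6/12) = 0.024670
r_EUR = 0.0627 − 0.024670 = 0.038030
r_EUR = 3.80%

3.80%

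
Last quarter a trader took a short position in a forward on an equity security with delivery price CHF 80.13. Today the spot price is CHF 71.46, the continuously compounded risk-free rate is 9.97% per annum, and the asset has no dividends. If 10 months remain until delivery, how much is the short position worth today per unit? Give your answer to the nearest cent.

Current fair forward for the remaining 10 months: F = S·e^(r·T), r = 0.0997
F = 71.46 · e^(0.0997 × 10/12) = 71.46 × 1.086632 = 77.6507
Value of long forward = (F − K)·e^(−rT) = (77.6507 − 80.13) · e^(−0.0997·10/12)
= -2.4793 × 0.920274 = -2.28
Short position value = −(long value) = CHF 2.28

CHF 2.28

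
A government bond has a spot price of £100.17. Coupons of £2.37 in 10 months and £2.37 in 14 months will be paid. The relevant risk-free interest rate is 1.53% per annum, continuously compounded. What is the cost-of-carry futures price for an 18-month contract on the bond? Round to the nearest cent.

£97.72

PV(coupons) I = 2.37·e^(−0.0153·10/12) + 2.37·e^(−0.0153·14/12)
I = 2.3400 + 2.3281 = 4.6681
F = (S − I)·e^(rT) = (100.17 − 4.6681) · e^(0.0153·18/12)
= 95.5019 · e^0.022950 = 95.5019 × 1.023215 = £97.72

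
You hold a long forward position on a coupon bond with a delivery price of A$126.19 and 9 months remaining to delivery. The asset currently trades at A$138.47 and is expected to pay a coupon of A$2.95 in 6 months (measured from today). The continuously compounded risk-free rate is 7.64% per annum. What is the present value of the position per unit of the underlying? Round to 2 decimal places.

A$16.47

PV(remaining coupons) I = 2.95·e^(−0.0764·6/12) = 2.8394
Current forward F = (S − I)·e^(rT) = (138.47 − 2.8394)·e^(0.0764·9/12) = 135.6306 × 1.058973 = 143.6291
Value (long) = (F − K)·e^(−rT) = (143.6291 − 126.19) × 0.944311 = 16.4679
Value = A$16.47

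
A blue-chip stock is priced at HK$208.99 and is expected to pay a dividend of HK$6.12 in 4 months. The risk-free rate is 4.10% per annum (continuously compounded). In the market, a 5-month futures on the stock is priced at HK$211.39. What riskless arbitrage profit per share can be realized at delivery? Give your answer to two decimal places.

PV(dividends) I = 6.12·e^(−0.0410·4/12) = 6.0369
Fair futures F* = (S − I)·e^(rT) = (208.99 − 6.0369)·e^0.017083 = 202.9531 × 1.017230 = 206.4500
Market HK$211.39 > fair 206.4500: forward overpriced → cash-and-carry (borrow at r, buy the stock and collect the dividends, short the forward).
Profit at T = |F_mkt − F*| = |211.39 − 206.4500| = HK$4.94 per share

HK$4.94 per share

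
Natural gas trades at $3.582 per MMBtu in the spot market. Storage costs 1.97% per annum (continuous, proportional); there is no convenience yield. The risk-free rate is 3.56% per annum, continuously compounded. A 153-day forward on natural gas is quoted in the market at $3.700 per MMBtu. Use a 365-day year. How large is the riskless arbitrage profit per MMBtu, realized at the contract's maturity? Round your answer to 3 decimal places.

Fair forward: F* = S·e^(carry·T), with carry = (r + u) = 0.0356 + 0.0197 = 0.0553
F* = 3.582 · e^(0.0553 × 153/365) = 3.582 · e^0.023181 = 3.582 × 1.023452 = $3.6660
Market $3.700 > fair $3.6660: forward overpriced → cash-and-carry (buy spot, short the forward).
At maturity, profit = |F_mkt − F*| = |3.700 − 3.6660| = $0.034 per MMBtu

$0.034 per MMBtu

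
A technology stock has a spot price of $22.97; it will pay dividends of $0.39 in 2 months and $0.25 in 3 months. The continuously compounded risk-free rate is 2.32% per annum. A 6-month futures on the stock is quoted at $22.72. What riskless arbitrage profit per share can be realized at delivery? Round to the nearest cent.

PV(dividends) I = 0.39·e^(−0.0232·2/12) + 0.25·e^(−0.0232·3/12) = 0.6370
Fair futures F* = (S − I)·e^(rT) = (22.97 − 0.6370)·e^0.011600 = 22.3330 × 1.011668 = 22.5936
Market $22.72 > fair 22.5936: forward overpriced → cash-and-carry (borrow at r, buy the stock and collect the dividends, short the forward).
Profit at T = |F_mkt − F*| = |22.72 − 22.5936| = $0.13 per share

$0.13 per share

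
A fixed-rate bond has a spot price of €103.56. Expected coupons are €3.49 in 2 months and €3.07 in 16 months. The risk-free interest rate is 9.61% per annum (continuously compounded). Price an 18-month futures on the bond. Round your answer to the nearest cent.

PV(coupons) I = 3.49·e^(−0.0961·2/12) + 3.07·e^(−0.0961·16/12)
I = 3.4345 + 2.7008 = 6.1353
F = (S − I)·e^(rT) = (103.56 − 6.1353) · e^(0.0961·18/12)
= 97.4247 · e^0.144150 = 97.4247 × 1.155057 = €112.53

€112.53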